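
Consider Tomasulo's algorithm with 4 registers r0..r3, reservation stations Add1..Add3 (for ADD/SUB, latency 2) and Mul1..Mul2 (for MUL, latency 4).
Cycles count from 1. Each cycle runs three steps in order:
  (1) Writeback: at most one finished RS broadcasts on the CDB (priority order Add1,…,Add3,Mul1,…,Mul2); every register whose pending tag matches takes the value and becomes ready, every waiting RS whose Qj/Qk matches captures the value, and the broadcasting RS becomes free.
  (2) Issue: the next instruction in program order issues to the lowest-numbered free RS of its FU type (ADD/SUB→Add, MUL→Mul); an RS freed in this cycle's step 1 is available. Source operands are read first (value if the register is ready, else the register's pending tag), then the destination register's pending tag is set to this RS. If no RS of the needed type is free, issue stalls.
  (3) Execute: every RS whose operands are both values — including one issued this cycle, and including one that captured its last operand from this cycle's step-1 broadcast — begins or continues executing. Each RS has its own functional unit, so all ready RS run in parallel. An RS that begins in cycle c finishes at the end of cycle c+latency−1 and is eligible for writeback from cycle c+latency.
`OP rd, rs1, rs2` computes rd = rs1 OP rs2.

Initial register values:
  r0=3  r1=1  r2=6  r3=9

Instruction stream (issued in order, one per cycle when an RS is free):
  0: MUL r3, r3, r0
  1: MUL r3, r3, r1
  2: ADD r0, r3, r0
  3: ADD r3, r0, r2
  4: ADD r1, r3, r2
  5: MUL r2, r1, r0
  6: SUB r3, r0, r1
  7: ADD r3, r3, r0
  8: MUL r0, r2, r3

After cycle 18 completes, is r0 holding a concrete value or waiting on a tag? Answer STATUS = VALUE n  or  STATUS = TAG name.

STATUS = TAG Mul2

  c1: issue MUL r3<-Mul1  regs: r0:3,r1:1,r2:6,r3:Mul1
  c2: issue MUL r3<-Mul2  regs: r0:3,r1:1,r2:6,r3:Mul2
  c3: issue ADD r0<-Add1  regs: r0:Add1,r1:1,r2:6,r3:Mul2
  c4: issue ADD r3<-Add2  regs: r0:Add1,r1:1,r2:6,r3:Add2
  c5: CDB Mul1=27; issue ADD r1<-Add3  regs: r0:Add1,r1:Add3,r2:6,r3:Add2
  c6: issue MUL r2<-Mul1  regs: r0:Add1,r1:Add3,r2:Mul1,r3:Add2
  c7: stall  regs: r0:Add1,r1:Add3,r2:Mul1,r3:Add2
  c8: stall  regs: r0:Add1,r1:Add3,r2:Mul1,r3:Add2
  c9: CDB Mul2=27; stall  regs: r0:Add1,r1:Add3,r2:Mul1,r3:Add2
  c10: stall  regs: r0:Add1,r1:Add3,r2:Mul1,r3:Add2
  c11: CDB Add1=30; issue SUB r3<-Add1  regs: r0:30,r1:Add3,r2:Mul1,r3:Add1
  c12: stall  regs: r0:30,r1:Add3,r2:Mul1,r3:Add1
  c13: CDB Add2=36; issue ADD r3<-Add2  regs: r0:30,r1:Add3,r2:Mul1,r3:Add2
  c14: issue MUL r0<-Mul2  regs: r0:Mul2,r1:Add3,r2:Mul1,r3:Add2
  c15: CDB Add3=42  regs: r0:Mul2,r1:42,r2:Mul1,r3:Add2
  c16: -  regs: r0:Mul2,r1:42,r2:Mul1,r3:Add2
  c17: CDB Add1=-12  regs: r0:Mul2,r1:42,r2:Mul1,r3:Add2
  c18: -  regs: r0:Mul2,r1:42,r2:Mul1,r3:Add2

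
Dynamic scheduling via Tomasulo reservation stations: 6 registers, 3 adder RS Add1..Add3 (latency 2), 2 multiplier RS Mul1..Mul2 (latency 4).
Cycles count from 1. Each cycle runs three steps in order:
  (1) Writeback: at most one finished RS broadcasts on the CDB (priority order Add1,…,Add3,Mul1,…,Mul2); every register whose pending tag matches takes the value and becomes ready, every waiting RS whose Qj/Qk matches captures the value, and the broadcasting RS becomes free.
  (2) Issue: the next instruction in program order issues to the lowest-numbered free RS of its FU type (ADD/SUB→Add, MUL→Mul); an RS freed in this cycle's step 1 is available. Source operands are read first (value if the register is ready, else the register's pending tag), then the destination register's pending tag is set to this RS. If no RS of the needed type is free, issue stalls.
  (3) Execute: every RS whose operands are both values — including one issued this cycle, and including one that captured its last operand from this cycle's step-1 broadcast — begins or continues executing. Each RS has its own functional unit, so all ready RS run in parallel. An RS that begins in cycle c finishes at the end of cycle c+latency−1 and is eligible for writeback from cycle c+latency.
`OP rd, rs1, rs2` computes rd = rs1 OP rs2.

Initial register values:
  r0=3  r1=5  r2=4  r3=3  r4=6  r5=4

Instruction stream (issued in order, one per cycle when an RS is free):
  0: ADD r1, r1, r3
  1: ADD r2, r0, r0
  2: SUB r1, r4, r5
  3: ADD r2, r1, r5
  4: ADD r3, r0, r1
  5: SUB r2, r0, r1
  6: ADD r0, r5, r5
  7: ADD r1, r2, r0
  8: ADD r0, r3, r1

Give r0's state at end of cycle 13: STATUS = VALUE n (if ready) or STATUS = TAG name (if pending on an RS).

STATUS = TAG Add1

cycle 1: issue ADD r1<-Add1 // r0:3,r1:Add1,r2:4,r3:3,r4:6,r5:4
cycle 2: issue ADD r2<-Add2 // r0:3,r1:Add1,r2:Add2,r3:3,r4:6,r5:4
cycle 3: CDB Add1=8; issue SUB r1<-Add1 // r0:3,r1:Add1,r2:Add2,r3:3,r4:6,r5:4
cycle 4: CDB Add2=6; issue ADD r2<-Add2 // r0:3,r1:Add1,r2:Add2,r3:3,r4:6,r5:4
cycle 5: CDB Add1=2; issue ADD r3<-Add1 // r0:3,r1:2,r2:Add2,r3:Add1,r4:6,r5:4
cycle 6: issue SUB r2<-Add3 // r0:3,r1:2,r2:Add3,r3:Add1,r4:6,r5:4
cycle 7: CDB Add1=5; issue ADD r0<-Add1 // r0:Add1,r1:2,r2:Add3,r3:5,r4:6,r5:4
cycle 8: CDB Add2=6; issue ADD r1<-Add2 // r0:Add1,r1:Add2,r2:Add3,r3:5,r4:6,r5:4
cycle 9: CDB Add1=8; issue ADD r0<-Add1 // r0:Add1,r1:Add2,r2:Add3,r3:5,r4:6,r5:4
cycle 10: CDB Add3=1 // r0:Add1,r1:Add2,r2:1,r3:5,r4:6,r5:4
cycle 11: - // r0:Add1,r1:Add2,r2:1,r3:5,r4:6,r5:4
cycle 12: CDB Add2=9 // r0:Add1,r1:9,r2:1,r3:5,r4:6,r5:4
cycle 13: - // r0:Add1,r1:9,r2:1,r3:5,r4:6,r5:4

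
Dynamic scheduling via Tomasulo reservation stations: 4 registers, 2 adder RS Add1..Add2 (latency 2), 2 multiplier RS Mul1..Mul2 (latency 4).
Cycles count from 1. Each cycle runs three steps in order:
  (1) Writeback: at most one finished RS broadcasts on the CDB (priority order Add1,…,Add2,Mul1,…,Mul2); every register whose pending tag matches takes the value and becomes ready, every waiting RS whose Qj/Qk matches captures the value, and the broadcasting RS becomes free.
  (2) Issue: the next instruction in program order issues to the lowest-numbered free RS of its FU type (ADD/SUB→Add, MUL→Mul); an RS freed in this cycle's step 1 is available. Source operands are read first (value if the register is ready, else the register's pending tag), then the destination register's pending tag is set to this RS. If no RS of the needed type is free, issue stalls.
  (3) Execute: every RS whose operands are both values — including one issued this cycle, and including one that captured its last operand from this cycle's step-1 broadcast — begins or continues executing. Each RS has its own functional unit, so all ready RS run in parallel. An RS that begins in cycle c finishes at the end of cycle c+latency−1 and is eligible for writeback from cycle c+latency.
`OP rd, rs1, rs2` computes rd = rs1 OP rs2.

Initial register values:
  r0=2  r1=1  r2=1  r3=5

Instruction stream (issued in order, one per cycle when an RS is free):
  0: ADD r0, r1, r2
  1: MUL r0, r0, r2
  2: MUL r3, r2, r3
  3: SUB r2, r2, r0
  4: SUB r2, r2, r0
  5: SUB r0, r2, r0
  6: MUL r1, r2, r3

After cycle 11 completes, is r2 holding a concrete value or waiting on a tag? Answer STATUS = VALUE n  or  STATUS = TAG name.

STATUS = VALUE -3

c1: issue ADD r0<-Add1 | r0:Add1,r1:1,r2:1,r3:5
c2: issue MUL r0<-Mul1 | r0:Mul1,r1:1,r2:1,r3:5
c3: CDB Add1=2; issue MUL r3<-Mul2 | r0:Mul1,r1:1,r2:1,r3:Mul2
c4: issue SUB r2<-Add1 | r0:Mul1,r1:1,r2:Add1,r3:Mul2
c5: issue SUB r2<-Add2 | r0:Mul1,r1:1,r2:Add2,r3:Mul2
c6: stall | r0:Mul1,r1:1,r2:Add2,r3:Mul2
c7: CDB Mul1=2; stall | r0:2,r1:1,r2:Add2,r3:Mul2
c8: CDB Mul2=5; stall | r0:2,r1:1,r2:Add2,r3:5
c9: CDB Add1=-1; issue SUB r0<-Add1 | r0:Add1,r1:1,r2:Add2,r3:5
c10: issue MUL r1<-Mul1 | r0:Add1,r1:Mul1,r2:Add2,r3:5
c11: CDB Add2=-3 | r0:Add1,r1:Mul1,r2:-3,r3:5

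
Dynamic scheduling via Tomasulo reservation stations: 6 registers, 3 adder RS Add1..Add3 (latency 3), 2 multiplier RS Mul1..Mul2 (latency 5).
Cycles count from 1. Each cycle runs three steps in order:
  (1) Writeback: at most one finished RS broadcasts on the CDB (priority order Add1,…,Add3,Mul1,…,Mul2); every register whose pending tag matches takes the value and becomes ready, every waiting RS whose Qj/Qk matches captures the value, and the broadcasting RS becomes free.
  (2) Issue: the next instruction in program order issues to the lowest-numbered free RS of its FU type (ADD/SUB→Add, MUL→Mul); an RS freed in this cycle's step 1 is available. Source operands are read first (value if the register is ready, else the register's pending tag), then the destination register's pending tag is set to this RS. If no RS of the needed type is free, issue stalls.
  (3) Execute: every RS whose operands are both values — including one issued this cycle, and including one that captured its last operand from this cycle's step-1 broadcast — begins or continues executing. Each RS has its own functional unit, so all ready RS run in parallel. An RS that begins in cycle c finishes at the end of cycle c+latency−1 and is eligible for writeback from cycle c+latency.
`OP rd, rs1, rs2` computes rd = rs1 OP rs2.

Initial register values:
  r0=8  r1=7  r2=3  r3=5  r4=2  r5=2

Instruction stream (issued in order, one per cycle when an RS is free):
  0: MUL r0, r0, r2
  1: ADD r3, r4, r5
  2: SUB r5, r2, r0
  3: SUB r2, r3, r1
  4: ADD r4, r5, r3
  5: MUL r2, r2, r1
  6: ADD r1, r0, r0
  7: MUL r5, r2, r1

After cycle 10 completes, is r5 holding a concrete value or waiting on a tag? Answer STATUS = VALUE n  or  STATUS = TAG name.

c1: issue MUL r0<-Mul1 | r0:Mul1,r1:7,r2:3,r3:5,r4:2,r5:2
c2: issue ADD r3<-Add1 | r0:Mul1,r1:7,r2:3,r3:Add1,r4:2,r5:2
c3: issue SUB r5<-Add2 | r0:Mul1,r1:7,r2:3,r3:Add1,r4:2,r5:Add2
c4: issue SUB r2<-Add3 | r0:Mul1,r1:7,r2:Add3,r3:Add1,r4:2,r5:Add2
c5: CDB Add1=4; issue ADD r4<-Add1 | r0:Mul1,r1:7,r2:Add3,r3:4,r4:Add1,r5:Add2
c6: CDB Mul1=24; issue MUL r2<-Mul1 | r0:24,r1:7,r2:Mul1,r3:4,r4:Add1,r5:Add2
c7: stall | r0:24,r1:7,r2:Mul1,r3:4,r4:Add1,r5:Add2
c8: CDB Add3=-3; issue ADD r1<-Add3 | r0:24,r1:Add3,r2:Mul1,r3:4,r4:Add1,r5:Add2
c9: CDB Add2=-21; issue MUL r5<-Mul2 | r0:24,r1:Add3,r2:Mul1,r3:4,r4:Add1,r5:Mul2
c10: - | r0:24,r1:Add3,r2:Mul1,r3:4,r4:Add1,r5:Mul2

STATUS = TAG Mul2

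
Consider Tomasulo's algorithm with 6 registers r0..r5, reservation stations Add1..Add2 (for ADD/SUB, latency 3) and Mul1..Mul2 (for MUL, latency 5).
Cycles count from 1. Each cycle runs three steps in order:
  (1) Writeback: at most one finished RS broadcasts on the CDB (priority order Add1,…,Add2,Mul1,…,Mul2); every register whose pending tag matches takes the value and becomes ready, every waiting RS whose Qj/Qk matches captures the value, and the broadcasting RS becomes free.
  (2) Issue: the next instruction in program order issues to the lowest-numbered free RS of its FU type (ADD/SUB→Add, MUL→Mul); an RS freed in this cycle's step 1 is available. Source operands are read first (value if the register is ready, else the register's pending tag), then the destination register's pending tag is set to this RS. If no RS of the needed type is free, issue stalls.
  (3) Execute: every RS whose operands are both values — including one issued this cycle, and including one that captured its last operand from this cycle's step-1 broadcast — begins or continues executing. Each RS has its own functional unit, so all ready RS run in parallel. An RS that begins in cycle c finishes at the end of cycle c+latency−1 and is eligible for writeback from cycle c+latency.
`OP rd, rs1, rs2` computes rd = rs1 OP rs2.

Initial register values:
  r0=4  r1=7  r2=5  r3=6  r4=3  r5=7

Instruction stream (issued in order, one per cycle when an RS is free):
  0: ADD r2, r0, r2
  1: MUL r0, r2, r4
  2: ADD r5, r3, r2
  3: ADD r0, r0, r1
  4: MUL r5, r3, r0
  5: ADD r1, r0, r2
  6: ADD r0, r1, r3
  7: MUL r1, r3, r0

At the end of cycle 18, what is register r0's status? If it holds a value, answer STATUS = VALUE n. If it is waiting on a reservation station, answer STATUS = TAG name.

  c1: issue ADD r2<-Add1  regs: r0:4,r1:7,r2:Add1,r3:6,r4:3,r5:7
  c2: issue MUL r0<-Mul1  regs: r0:Mul1,r1:7,r2:Add1,r3:6,r4:3,r5:7
  c3: issue ADD r5<-Add2  regs: r0:Mul1,r1:7,r2:Add1,r3:6,r4:3,r5:Add2
  c4: CDB Add1=9; issue ADD r0<-Add1  regs: r0:Add1,r1:7,r2:9,r3:6,r4:3,r5:Add2
  c5: issue MUL r5<-Mul2  regs: r0:Add1,r1:7,r2:9,r3:6,r4:3,r5:Mul2
  c6: stall  regs: r0:Add1,r1:7,r2:9,r3:6,r4:3,r5:Mul2
  c7: CDB Add2=15; issue ADD r1<-Add2  regs: r0:Add1,r1:Add2,r2:9,r3:6,r4:3,r5:Mul2
  c8: stall  regs: r0:Add1,r1:Add2,r2:9,r3:6,r4:3,r5:Mul2
  c9: CDB Mul1=27; stall  regs: r0:Add1,r1:Add2,r2:9,r3:6,r4:3,r5:Mul2
  c10: stall  regs: r0:Add1,r1:Add2,r2:9,r3:6,r4:3,r5:Mul2
  c11: stall  regs: r0:Add1,r1:Add2,r2:9,r3:6,r4:3,r5:Mul2
  c12: CDB Add1=34; issue ADD r0<-Add1  regs: r0:Add1,r1:Add2,r2:9,r3:6,r4:3,r5:Mul2
  c13: issue MUL r1<-Mul1  regs: r0:Add1,r1:Mul1,r2:9,r3:6,r4:3,r5:Mul2
  c14: -  regs: r0:Add1,r1:Mul1,r2:9,r3:6,r4:3,r5:Mul2
  c15: CDB Add2=43  regs: r0:Add1,r1:Mul1,r2:9,r3:6,r4:3,r5:Mul2
  c16: -  regs: r0:Add1,r1:Mul1,r2:9,r3:6,r4:3,r5:Mul2
  c17: CDB Mul2=204  regs: r0:Add1,r1:Mul1,r2:9,r3:6,r4:3,r5:204
  c18: CDB Add1=49  regs: r0:49,r1:Mul1,r2:9,r3:6,r4:3,r5:204

STATUS = VALUE 49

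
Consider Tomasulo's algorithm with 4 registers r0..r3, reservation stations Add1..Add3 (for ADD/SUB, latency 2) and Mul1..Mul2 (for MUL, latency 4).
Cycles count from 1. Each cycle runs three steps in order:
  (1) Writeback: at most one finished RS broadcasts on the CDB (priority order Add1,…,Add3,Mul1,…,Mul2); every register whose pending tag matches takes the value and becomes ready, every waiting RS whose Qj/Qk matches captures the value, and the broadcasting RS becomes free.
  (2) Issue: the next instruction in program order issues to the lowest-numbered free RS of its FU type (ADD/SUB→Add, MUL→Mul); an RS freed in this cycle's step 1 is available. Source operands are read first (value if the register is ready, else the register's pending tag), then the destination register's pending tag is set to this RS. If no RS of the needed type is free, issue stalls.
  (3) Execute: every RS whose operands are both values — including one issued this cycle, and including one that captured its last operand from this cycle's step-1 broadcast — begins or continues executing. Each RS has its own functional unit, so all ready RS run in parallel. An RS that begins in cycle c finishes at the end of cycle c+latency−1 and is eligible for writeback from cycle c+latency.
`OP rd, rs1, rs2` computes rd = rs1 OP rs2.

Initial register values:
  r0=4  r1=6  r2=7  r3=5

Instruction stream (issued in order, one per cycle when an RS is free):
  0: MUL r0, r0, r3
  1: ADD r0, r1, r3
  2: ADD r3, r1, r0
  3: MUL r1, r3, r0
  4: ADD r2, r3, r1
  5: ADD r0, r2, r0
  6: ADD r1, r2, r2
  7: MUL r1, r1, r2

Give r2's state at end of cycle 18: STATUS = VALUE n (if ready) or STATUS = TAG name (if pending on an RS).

STATUS = VALUE 204

cycle 1: issue MUL r0<-Mul1 // r0:Mul1,r1:6,r2:7,r3:5
cycle 2: issue ADD r0<-Add1 // r0:Add1,r1:6,r2:7,r3:5
cycle 3: issue ADD r3<-Add2 // r0:Add1,r1:6,r2:7,r3:Add2
cycle 4: CDB Add1=11; issue MUL r1<-Mul2 // r0:11,r1:Mul2,r2:7,r3:Add2
cycle 5: CDB Mul1=20; issue ADD r2<-Add1 // r0:11,r1:Mul2,r2:Add1,r3:Add2
cycle 6: CDB Add2=17; issue ADD r0<-Add2 // r0:Add2,r1:Mul2,r2:Add1,r3:17
cycle 7: issue ADD r1<-Add3 // r0:Add2,r1:Add3,r2:Add1,r3:17
cycle 8: issue MUL r1<-Mul1 // r0:Add2,r1:Mul1,r2:Add1,r3:17
cycle 9: - // r0:Add2,r1:Mul1,r2:Add1,r3:17
cycle 10: CDB Mul2=187 // r0:Add2,r1:Mul1,r2:Add1,r3:17
cycle 11: - // r0:Add2,r1:Mul1,r2:Add1,r3:17
cycle 12: CDB Add1=204 // r0:Add2,r1:Mul1,r2:204,r3:17
cycle 13: - // r0:Add2,r1:Mul1,r2:204,r3:17
cycle 14: CDB Add2=215 // r0:215,r1:Mul1,r2:204,r3:17
cycle 15: CDB Add3=408 // r0:215,r1:Mul1,r2:204,r3:17
cycle 16: - // r0:215,r1:Mul1,r2:204,r3:17
cycle 17: - // r0:215,r1:Mul1,r2:204,r3:17
cycle 18: - // r0:215,r1:Mul1,r2:204,r3:17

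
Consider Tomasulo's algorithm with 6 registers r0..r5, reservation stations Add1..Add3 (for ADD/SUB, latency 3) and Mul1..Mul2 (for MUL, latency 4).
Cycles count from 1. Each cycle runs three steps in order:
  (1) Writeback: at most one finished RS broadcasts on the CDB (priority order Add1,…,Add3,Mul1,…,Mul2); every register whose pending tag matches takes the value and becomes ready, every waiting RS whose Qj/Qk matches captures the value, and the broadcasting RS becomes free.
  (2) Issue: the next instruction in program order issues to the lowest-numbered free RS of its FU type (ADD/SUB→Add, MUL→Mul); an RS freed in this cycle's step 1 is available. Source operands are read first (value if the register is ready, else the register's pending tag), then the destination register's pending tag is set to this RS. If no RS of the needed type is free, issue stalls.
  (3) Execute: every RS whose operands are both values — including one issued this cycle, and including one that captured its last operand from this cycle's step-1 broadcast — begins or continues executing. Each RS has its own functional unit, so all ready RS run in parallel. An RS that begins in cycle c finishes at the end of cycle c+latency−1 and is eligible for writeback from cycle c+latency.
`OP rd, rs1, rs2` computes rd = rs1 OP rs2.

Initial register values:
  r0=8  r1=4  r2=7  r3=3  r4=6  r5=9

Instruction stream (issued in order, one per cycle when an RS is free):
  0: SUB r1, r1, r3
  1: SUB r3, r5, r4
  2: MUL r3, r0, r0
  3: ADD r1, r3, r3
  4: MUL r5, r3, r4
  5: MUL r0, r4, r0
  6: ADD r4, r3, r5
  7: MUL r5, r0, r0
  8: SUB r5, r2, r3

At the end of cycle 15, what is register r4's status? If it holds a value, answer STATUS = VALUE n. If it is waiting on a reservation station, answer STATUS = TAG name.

STATUS = TAG Add2

c1: issue SUB r1<-Add1 | r0:8,r1:Add1,r2:7,r3:3,r4:6,r5:9
c2: issue SUB r3<-Add2 | r0:8,r1:Add1,r2:7,r3:Add2,r4:6,r5:9
c3: issue MUL r3<-Mul1 | r0:8,r1:Add1,r2:7,r3:Mul1,r4:6,r5:9
c4: CDB Add1=1; issue ADD r1<-Add1 | r0:8,r1:Add1,r2:7,r3:Mul1,r4:6,r5:9
c5: CDB Add2=3; issue MUL r5<-Mul2 | r0:8,r1:Add1,r2:7,r3:Mul1,r4:6,r5:Mul2
c6: stall | r0:8,r1:Add1,r2:7,r3:Mul1,r4:6,r5:Mul2
c7: CDB Mul1=64; issue MUL r0<-Mul1 | r0:Mul1,r1:Add1,r2:7,r3:64,r4:6,r5:Mul2
c8: issue ADD r4<-Add2 | r0:Mul1,r1:Add1,r2:7,r3:64,r4:Add2,r5:Mul2
c9: stall | r0:Mul1,r1:Add1,r2:7,r3:64,r4:Add2,r5:Mul2
c10: CDB Add1=128; stall | r0:Mul1,r1:128,r2:7,r3:64,r4:Add2,r5:Mul2
c11: CDB Mul1=48; issue MUL r5<-Mul1 | r0:48,r1:128,r2:7,r3:64,r4:Add2,r5:Mul1
c12: CDB Mul2=384; issue SUB r5<-Add1 | r0:48,r1:128,r2:7,r3:64,r4:Add2,r5:Add1
c13: - | r0:48,r1:128,r2:7,r3:64,r4:Add2,r5:Add1
c14: - | r0:48,r1:128,r2:7,r3:64,r4:Add2,r5:Add1
c15: CDB Add1=-57 | r0:48,r1:128,r2:7,r3:64,r4:Add2,r5:-57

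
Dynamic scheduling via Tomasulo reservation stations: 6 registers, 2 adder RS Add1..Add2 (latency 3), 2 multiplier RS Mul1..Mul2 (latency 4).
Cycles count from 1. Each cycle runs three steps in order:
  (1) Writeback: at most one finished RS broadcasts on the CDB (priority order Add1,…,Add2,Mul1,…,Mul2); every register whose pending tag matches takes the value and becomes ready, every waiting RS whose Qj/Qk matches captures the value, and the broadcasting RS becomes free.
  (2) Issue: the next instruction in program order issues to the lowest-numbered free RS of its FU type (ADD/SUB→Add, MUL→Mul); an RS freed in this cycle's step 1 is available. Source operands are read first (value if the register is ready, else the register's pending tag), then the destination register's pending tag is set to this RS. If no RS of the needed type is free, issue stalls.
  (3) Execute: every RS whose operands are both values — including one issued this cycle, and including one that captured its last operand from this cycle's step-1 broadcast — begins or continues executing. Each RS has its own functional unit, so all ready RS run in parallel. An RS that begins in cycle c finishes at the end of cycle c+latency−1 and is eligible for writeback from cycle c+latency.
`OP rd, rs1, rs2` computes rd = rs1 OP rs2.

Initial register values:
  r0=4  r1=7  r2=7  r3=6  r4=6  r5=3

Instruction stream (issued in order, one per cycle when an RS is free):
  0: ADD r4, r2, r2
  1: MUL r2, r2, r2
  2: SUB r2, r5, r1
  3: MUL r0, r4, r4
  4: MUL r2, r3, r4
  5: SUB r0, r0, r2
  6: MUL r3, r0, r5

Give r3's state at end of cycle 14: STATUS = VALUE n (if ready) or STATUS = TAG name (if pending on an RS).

STATUS = TAG Mul2

  c1: issue ADD r4<-Add1  regs: r0:4,r1:7,r2:7,r3:6,r4:Add1,r5:3
  c2: issue MUL r2<-Mul1  regs: r0:4,r1:7,r2:Mul1,r3:6,r4:Add1,r5:3
  c3: issue SUB r2<-Add2  regs: r0:4,r1:7,r2:Add2,r3:6,r4:Add1,r5:3
  c4: CDB Add1=14; issue MUL r0<-Mul2  regs: r0:Mul2,r1:7,r2:Add2,r3:6,r4:14,r5:3
  c5: stall  regs: r0:Mul2,r1:7,r2:Add2,r3:6,r4:14,r5:3
  c6: CDB Add2=-4; stall  regs: r0:Mul2,r1:7,r2:-4,r3:6,r4:14,r5:3
  c7: CDB Mul1=49; issue MUL r2<-Mul1  regs: r0:Mul2,r1:7,r2:Mul1,r3:6,r4:14,r5:3
  c8: CDB Mul2=196; issue SUB r0<-Add1  regs: r0:Add1,r1:7,r2:Mul1,r3:6,r4:14,r5:3
  c9: issue MUL r3<-Mul2  regs: r0:Add1,r1:7,r2:Mul1,r3:Mul2,r4:14,r5:3
  c10: -  regs: r0:Add1,r1:7,r2:Mul1,r3:Mul2,r4:14,r5:3
  c11: CDB Mul1=84  regs: r0:Add1,r1:7,r2:84,r3:Mul2,r4:14,r5:3
  c12: -  regs: r0:Add1,r1:7,r2:84,r3:Mul2,r4:14,r5:3
  c13: -  regs: r0:Add1,r1:7,r2:84,r3:Mul2,r4:14,r5:3
  c14: CDB Add1=112  regs: r0:112,r1:7,r2:84,r3:Mul2,r4:14,r5:3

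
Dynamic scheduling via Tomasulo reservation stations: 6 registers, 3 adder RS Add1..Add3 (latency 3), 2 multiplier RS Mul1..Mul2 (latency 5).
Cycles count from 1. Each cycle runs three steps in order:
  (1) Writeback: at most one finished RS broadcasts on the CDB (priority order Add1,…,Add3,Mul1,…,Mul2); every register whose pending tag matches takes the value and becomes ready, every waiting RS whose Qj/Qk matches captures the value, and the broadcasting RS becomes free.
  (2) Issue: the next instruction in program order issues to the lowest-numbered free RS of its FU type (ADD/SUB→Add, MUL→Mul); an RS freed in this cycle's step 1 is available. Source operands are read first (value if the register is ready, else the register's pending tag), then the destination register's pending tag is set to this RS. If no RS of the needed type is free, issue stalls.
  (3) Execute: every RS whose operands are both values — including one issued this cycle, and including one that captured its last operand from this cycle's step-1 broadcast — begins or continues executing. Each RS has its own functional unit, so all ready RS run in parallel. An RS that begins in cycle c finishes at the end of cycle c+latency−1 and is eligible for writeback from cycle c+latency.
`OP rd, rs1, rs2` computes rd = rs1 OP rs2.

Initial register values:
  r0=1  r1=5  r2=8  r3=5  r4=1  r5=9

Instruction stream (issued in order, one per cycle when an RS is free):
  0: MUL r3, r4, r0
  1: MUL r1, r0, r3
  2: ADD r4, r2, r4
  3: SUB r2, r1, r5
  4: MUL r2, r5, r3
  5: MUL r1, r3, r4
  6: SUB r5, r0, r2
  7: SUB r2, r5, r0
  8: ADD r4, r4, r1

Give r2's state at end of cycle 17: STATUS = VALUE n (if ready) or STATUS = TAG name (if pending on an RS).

  c1: issue MUL r3<-Mul1  regs: r0:1,r1:5,r2:8,r3:Mul1,r4:1,r5:9
  c2: issue MUL r1<-Mul2  regs: r0:1,r1:Mul2,r2:8,r3:Mul1,r4:1,r5:9
  c3: issue ADD r4<-Add1  regs: r0:1,r1:Mul2,r2:8,r3:Mul1,r4:Add1,r5:9
  c4: issue SUB r2<-Add2  regs: r0:1,r1:Mul2,r2:Add2,r3:Mul1,r4:Add1,r5:9
  c5: stall  regs: r0:1,r1:Mul2,r2:Add2,r3:Mul1,r4:Add1,r5:9
  c6: CDB Add1=9; stall  regs: r0:1,r1:Mul2,r2:Add2,r3:Mul1,r4:9,r5:9
  c7: CDB Mul1=1; issue MUL r2<-Mul1  regs: r0:1,r1:Mul2,r2:Mul1,r3:1,r4:9,r5:9
  c8: stall  regs: r0:1,r1:Mul2,r2:Mul1,r3:1,r4:9,r5:9
  c9: stall  regs: r0:1,r1:Mul2,r2:Mul1,r3:1,r4:9,r5:9
  c10: stall  regs: r0:1,r1:Mul2,r2:Mul1,r3:1,r4:9,r5:9
  c11: stall  regs: r0:1,r1:Mul2,r2:Mul1,r3:1,r4:9,r5:9
  c12: CDB Mul1=9; issue MUL r1<-Mul1  regs: r0:1,r1:Mul1,r2:9,r3:1,r4:9,r5:9
  c13: CDB Mul2=1; issue SUB r5<-Add1  regs: r0:1,r1:Mul1,r2:9,r3:1,r4:9,r5:Add1
  c14: issue SUB r2<-Add3  regs: r0:1,r1:Mul1,r2:Add3,r3:1,r4:9,r5:Add1
  c15: stall  regs: r0:1,r1:Mul1,r2:Add3,r3:1,r4:9,r5:Add1
  c16: CDB Add1=-8; issue ADD r4<-Add1  regs: r0:1,r1:Mul1,r2:Add3,r3:1,r4:Add1,r5:-8
  c17: CDB Add2=-8  regs: r0:1,r1:Mul1,r2:Add3,r3:1,r4:Add1,r5:-8

STATUS = TAG Add3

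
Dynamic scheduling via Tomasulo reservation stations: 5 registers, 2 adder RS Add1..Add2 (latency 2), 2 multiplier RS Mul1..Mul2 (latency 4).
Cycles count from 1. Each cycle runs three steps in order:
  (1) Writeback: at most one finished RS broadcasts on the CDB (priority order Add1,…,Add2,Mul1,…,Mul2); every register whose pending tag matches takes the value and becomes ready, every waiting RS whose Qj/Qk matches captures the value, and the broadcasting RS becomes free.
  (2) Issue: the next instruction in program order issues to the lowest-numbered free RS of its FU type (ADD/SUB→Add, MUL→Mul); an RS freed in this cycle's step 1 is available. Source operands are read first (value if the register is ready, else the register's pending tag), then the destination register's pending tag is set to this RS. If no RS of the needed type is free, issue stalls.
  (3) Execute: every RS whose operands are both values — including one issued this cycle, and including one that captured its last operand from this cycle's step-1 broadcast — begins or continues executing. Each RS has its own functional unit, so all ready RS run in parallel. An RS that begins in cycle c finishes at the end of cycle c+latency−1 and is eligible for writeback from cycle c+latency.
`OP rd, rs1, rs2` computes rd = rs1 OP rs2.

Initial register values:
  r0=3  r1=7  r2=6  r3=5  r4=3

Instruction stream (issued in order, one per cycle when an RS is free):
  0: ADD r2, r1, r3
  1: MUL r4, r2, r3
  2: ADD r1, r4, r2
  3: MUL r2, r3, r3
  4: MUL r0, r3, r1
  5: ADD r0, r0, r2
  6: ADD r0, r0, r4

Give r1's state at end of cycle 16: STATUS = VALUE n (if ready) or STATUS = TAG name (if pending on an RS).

STATUS = VALUE 72

  c1: issue ADD r2<-Add1  regs: r0:3,r1:7,r2:Add1,r3:5,r4:3
  c2: issue MUL r4<-Mul1  regs: r0:3,r1:7,r2:Add1,r3:5,r4:Mul1
  c3: CDB Add1=12; issue ADD r1<-Add1  regs: r0:3,r1:Add1,r2:12,r3:5,r4:Mul1
  c4: issue MUL r2<-Mul2  regs: r0:3,r1:Add1,r2:Mul2,r3:5,r4:Mul1
  c5: stall  regs: r0:3,r1:Add1,r2:Mul2,r3:5,r4:Mul1
  c6: stall  regs: r0:3,r1:Add1,r2:Mul2,r3:5,r4:Mul1
  c7: CDB Mul1=60; issue MUL r0<-Mul1  regs: r0:Mul1,r1:Add1,r2:Mul2,r3:5,r4:60
  c8: CDB Mul2=25; issue ADD r0<-Add2  regs: r0:Add2,r1:Add1,r2:25,r3:5,r4:60
  c9: CDB Add1=72; issue ADD r0<-Add1  regs: r0:Add1,r1:72,r2:25,r3:5,r4:60
  c10: -  regs: r0:Add1,r1:72,r2:25,r3:5,r4:60
  c11: -  regs: r0:Add1,r1:72,r2:25,r3:5,r4:60
  c12: -  regs: r0:Add1,r1:72,r2:25,r3:5,r4:60
  c13: CDB Mul1=360  regs: r0:Add1,r1:72,r2:25,r3:5,r4:60
  c14: -  regs: r0:Add1,r1:72,r2:25,r3:5,r4:60
  c15: CDB Add2=385  regs: r0:Add1,r1:72,r2:25,r3:5,r4:60
  c16: -  regs: r0:Add1,r1:72,r2:25,r3:5,r4:60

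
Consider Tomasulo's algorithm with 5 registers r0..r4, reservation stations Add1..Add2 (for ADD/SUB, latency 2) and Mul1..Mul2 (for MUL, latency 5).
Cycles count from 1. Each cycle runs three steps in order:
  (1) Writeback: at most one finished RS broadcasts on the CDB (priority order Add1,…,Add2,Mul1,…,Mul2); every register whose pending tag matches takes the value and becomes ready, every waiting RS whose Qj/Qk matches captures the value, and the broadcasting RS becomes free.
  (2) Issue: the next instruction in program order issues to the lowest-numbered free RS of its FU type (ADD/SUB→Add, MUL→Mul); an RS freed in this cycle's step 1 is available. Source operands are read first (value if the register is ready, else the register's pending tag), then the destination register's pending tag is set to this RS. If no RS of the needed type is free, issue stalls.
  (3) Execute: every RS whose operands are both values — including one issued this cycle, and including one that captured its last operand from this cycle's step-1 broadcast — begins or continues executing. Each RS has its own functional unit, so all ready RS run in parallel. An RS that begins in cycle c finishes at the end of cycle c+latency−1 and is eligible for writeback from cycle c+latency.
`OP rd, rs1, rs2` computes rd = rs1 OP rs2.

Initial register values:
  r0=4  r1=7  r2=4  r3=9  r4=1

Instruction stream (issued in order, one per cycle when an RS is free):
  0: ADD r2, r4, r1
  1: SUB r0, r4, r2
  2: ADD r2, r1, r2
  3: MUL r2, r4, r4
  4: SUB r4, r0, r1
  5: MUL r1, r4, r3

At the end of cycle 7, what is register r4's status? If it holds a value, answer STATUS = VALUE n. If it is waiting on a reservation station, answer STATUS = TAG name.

cycle 1: issue ADD r2<-Add1 // r0:4,r1:7,r2:Add1,r3:9,r4:1
cycle 2: issue SUB r0<-Add2 // r0:Add2,r1:7,r2:Add1,r3:9,r4:1
cycle 3: CDB Add1=8; issue ADD r2<-Add1 // r0:Add2,r1:7,r2:Add1,r3:9,r4:1
cycle 4: issue MUL r2<-Mul1 // r0:Add2,r1:7,r2:Mul1,r3:9,r4:1
cycle 5: CDB Add1=15; issue SUB r4<-Add1 // r0:Add2,r1:7,r2:Mul1,r3:9,r4:Add1
cycle 6: CDB Add2=-7; issue MUL r1<-Mul2 // r0:-7,r1:Mul2,r2:Mul1,r3:9,r4:Add1
cycle 7: - // r0:-7,r1:Mul2,r2:Mul1,r3:9,r4:Add1

STATUS = TAG Add1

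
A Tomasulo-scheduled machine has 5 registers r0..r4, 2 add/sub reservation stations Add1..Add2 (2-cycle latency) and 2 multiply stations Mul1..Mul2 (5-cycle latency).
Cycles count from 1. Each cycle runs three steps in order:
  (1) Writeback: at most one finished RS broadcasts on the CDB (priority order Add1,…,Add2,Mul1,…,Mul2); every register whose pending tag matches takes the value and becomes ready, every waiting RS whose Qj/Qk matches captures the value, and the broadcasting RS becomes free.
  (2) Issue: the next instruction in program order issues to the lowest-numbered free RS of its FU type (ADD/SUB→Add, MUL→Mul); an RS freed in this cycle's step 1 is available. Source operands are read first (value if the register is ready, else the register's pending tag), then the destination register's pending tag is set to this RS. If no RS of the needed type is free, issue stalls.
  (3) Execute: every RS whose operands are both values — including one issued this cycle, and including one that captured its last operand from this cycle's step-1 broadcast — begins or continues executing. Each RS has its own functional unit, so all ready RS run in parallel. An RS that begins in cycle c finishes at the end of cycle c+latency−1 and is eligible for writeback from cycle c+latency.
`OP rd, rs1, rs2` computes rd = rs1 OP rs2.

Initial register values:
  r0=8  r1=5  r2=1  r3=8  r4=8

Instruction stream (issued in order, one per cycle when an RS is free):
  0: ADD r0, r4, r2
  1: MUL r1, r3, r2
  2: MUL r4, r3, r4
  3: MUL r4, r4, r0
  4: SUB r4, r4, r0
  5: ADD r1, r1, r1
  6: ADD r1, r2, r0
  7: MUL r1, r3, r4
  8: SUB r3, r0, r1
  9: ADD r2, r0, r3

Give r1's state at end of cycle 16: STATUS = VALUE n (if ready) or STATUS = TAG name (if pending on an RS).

c1: issue ADD r0<-Add1 | r0:Add1,r1:5,r2:1,r3:8,r4:8
c2: issue MUL r1<-Mul1 | r0:Add1,r1:Mul1,r2:1,r3:8,r4:8
c3: CDB Add1=9; issue MUL r4<-Mul2 | r0:9,r1:Mul1,r2:1,r3:8,r4:Mul2
c4: stall | r0:9,r1:Mul1,r2:1,r3:8,r4:Mul2
c5: stall | r0:9,r1:Mul1,r2:1,r3:8,r4:Mul2
c6: stall | r0:9,r1:Mul1,r2:1,r3:8,r4:Mul2
c7: CDB Mul1=8; issue MUL r4<-Mul1 | r0:9,r1:8,r2:1,r3:8,r4:Mul1
c8: CDB Mul2=64; issue SUB r4<-Add1 | r0:9,r1:8,r2:1,r3:8,r4:Add1
c9: issue ADD r1<-Add2 | r0:9,r1:Add2,r2:1,r3:8,r4:Add1
c10: stall | r0:9,r1:Add2,r2:1,r3:8,r4:Add1
c11: CDB Add2=16; issue ADD r1<-Add2 | r0:9,r1:Add2,r2:1,r3:8,r4:Add1
c12: issue MUL r1<-Mul2 | r0:9,r1:Mul2,r2:1,r3:8,r4:Add1
c13: CDB Add2=10; issue SUB r3<-Add2 | r0:9,r1:Mul2,r2:1,r3:Add2,r4:Add1
c14: CDB Mul1=576; stall | r0:9,r1:Mul2,r2:1,r3:Add2,r4:Add1
c15: stall | r0:9,r1:Mul2,r2:1,r3:Add2,r4:Add1
c16: CDB Add1=567; issue ADD r2<-Add1 | r0:9,r1:Mul2,r2:Add1,r3:Add2,r4:567

STATUS = TAG Mul2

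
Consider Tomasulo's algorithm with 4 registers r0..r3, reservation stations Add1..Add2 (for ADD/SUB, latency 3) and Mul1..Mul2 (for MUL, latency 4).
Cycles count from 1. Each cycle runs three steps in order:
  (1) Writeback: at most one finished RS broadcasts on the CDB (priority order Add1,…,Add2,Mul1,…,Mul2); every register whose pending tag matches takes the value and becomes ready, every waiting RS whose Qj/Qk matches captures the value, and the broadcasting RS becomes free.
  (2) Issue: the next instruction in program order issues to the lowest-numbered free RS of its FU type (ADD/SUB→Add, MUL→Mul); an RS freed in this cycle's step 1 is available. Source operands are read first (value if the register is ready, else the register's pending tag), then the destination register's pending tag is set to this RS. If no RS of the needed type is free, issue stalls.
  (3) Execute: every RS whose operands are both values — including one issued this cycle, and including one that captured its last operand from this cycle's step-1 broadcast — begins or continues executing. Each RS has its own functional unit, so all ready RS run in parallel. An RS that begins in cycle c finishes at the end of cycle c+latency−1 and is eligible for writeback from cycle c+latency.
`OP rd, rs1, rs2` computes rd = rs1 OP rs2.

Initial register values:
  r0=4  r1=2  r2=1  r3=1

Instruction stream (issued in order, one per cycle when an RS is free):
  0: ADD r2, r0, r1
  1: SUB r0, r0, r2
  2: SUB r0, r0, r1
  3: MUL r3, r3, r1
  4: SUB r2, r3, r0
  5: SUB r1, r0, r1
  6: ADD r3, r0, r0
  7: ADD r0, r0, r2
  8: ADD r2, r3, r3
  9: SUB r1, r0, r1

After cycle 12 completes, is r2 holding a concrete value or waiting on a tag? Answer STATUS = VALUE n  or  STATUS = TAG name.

STATUS = TAG Add2

cycle 1: issue ADD r2<-Add1 // r0:4,r1:2,r2:Add1,r3:1
cycle 2: issue SUB r0<-Add2 // r0:Add2,r1:2,r2:Add1,r3:1
cycle 3: stall // r0:Add2,r1:2,r2:Add1,r3:1
cycle 4: CDB Add1=6; issue SUB r0<-Add1 // r0:Add1,r1:2,r2:6,r3:1
cycle 5: issue MUL r3<-Mul1 // r0:Add1,r1:2,r2:6,r3:Mul1
cycle 6: stall // r0:Add1,r1:2,r2:6,r3:Mul1
cycle 7: CDB Add2=-2; issue SUB r2<-Add2 // r0:Add1,r1:2,r2:Add2,r3:Mul1
cycle 8: stall // r0:Add1,r1:2,r2:Add2,r3:Mul1
cycle 9: CDB Mul1=2; stall // r0:Add1,r1:2,r2:Add2,r3:2
cycle 10: CDB Add1=-4; issue SUB r1<-Add1 // r0:-4,r1:Add1,r2:Add2,r3:2
cycle 11: stall // r0:-4,r1:Add1,r2:Add2,r3:2
cycle 12: stall // r0:-4,r1:Add1,r2:Add2,r3:2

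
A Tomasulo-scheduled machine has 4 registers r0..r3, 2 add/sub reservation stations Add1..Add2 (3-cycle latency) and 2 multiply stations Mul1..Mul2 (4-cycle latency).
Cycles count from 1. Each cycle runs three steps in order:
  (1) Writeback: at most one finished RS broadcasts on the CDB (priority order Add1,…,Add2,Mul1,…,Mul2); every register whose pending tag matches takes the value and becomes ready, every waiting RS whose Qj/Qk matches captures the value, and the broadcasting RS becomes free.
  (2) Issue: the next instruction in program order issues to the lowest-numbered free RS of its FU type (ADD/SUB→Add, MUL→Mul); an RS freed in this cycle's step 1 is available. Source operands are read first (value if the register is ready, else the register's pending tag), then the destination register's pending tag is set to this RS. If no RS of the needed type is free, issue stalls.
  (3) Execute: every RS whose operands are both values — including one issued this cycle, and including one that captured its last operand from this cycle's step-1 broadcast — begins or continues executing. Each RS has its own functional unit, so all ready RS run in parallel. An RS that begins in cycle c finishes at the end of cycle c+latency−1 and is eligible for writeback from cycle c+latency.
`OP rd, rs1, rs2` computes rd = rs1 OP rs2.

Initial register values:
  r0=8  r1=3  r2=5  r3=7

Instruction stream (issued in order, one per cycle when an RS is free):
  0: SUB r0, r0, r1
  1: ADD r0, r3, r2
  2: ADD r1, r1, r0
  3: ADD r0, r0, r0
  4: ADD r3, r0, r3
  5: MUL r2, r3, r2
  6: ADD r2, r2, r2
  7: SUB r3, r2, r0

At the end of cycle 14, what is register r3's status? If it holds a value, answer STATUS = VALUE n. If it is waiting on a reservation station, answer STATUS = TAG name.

c1: issue SUB r0<-Add1 | r0:Add1,r1:3,r2:5,r3:7
c2: issue ADD r0<-Add2 | r0:Add2,r1:3,r2:5,r3:7
c3: stall | r0:Add2,r1:3,r2:5,r3:7
c4: CDB Add1=5; issue ADD r1<-Add1 | r0:Add2,r1:Add1,r2:5,r3:7
c5: CDB Add2=12; issue ADD r0<-Add2 | r0:Add2,r1:Add1,r2:5,r3:7
c6: stall | r0:Add2,r1:Add1,r2:5,r3:7
c7: stall | r0:Add2,r1:Add1,r2:5,r3:7
c8: CDB Add1=15; issue ADD r3<-Add1 | r0:Add2,r1:15,r2:5,r3:Add1
c9: CDB Add2=24; issue MUL r2<-Mul1 | r0:24,r1:15,r2:Mul1,r3:Add1
c10: issue ADD r2<-Add2 | r0:24,r1:15,r2:Add2,r3:Add1
c11: stall | r0:24,r1:15,r2:Add2,r3:Add1
c12: CDB Add1=31; issue SUB r3<-Add1 | r0:24,r1:15,r2:Add2,r3:Add1
c13: - | r0:24,r1:15,r2:Add2,r3:Add1
c14: - | r0:24,r1:15,r2:Add2,r3:Add1

STATUS = TAG Add1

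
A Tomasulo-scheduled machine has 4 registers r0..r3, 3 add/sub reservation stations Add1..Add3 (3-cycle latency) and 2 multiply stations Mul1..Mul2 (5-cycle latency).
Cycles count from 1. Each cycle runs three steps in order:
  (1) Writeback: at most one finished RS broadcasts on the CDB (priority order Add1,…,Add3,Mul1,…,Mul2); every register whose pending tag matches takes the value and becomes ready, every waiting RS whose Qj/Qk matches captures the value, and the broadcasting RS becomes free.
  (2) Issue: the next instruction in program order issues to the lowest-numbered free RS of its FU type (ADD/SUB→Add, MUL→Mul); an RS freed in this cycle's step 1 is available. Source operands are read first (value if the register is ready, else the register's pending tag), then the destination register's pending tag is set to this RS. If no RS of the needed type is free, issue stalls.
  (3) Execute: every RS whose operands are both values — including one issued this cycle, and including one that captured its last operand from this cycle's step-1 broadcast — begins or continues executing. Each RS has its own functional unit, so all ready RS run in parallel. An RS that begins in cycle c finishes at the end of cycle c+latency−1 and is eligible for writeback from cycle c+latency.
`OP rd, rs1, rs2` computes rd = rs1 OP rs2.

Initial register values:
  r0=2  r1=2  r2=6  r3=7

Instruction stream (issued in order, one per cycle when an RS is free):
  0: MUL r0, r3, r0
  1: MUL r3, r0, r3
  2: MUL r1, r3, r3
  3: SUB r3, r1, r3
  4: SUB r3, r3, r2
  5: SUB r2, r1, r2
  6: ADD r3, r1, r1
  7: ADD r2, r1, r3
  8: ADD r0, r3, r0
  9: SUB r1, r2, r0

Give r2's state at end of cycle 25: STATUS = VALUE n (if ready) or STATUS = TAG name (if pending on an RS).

cycle 1: issue MUL r0<-Mul1 // r0:Mul1,r1:2,r2:6,r3:7
cycle 2: issue MUL r3<-Mul2 // r0:Mul1,r1:2,r2:6,r3:Mul2
cycle 3: stall // r0:Mul1,r1:2,r2:6,r3:Mul2
cycle 4: stall // r0:Mul1,r1:2,r2:6,r3:Mul2
cycle 5: stall // r0:Mul1,r1:2,r2:6,r3:Mul2
cycle 6: CDB Mul1=14; issue MUL r1<-Mul1 // r0:14,r1:Mul1,r2:6,r3:Mul2
cycle 7: issue SUB r3<-Add1 // r0:14,r1:Mul1,r2:6,r3:Add1
cycle 8: issue SUB r3<-Add2 // r0:14,r1:Mul1,r2:6,r3:Add2
cycle 9: issue SUB r2<-Add3 // r0:14,r1:Mul1,r2:Add3,r3:Add2
cycle 10: stall // r0:14,r1:Mul1,r2:Add3,r3:Add2
cycle 11: CDB Mul2=98; stall // r0:14,r1:Mul1,r2:Add3,r3:Add2
cycle 12: stall // r0:14,r1:Mul1,r2:Add3,r3:Add2
cycle 13: stall // r0:14,r1:Mul1,r2:Add3,r3:Add2
cycle 14: stall // r0:14,r1:Mul1,r2:Add3,r3:Add2
cycle 15: stall // r0:14,r1:Mul1,r2:Add3,r3:Add2
cycle 16: CDB Mul1=9604; stall // r0:14,r1:9604,r2:Add3,r3:Add2
cycle 17: stall // r0:14,r1:9604,r2:Add3,r3:Add2
cycle 18: stall // r0:14,r1:9604,r2:Add3,r3:Add2
cycle 19: CDB Add1=9506; issue ADD r3<-Add1 // r0:14,r1:9604,r2:Add3,r3:Add1
cycle 20: CDB Add3=9598; issue ADD r2<-Add3 // r0:14,r1:9604,r2:Add3,r3:Add1
cycle 21: stall // r0:14,r1:9604,r2:Add3,r3:Add1
cycle 22: CDB Add1=19208; issue ADD r0<-Add1 // r0:Add1,r1:9604,r2:Add3,r3:19208
cycle 23: CDB Add2=9500; issue SUB r1<-Add2 // r0:Add1,r1:Add2,r2:Add3,r3:19208
cycle 24: - // r0:Add1,r1:Add2,r2:Add3,r3:19208
cycle 25: CDB Add1=19222 // r0:19222,r1:Add2,r2:Add3,r3:19208

STATUS = TAG Add3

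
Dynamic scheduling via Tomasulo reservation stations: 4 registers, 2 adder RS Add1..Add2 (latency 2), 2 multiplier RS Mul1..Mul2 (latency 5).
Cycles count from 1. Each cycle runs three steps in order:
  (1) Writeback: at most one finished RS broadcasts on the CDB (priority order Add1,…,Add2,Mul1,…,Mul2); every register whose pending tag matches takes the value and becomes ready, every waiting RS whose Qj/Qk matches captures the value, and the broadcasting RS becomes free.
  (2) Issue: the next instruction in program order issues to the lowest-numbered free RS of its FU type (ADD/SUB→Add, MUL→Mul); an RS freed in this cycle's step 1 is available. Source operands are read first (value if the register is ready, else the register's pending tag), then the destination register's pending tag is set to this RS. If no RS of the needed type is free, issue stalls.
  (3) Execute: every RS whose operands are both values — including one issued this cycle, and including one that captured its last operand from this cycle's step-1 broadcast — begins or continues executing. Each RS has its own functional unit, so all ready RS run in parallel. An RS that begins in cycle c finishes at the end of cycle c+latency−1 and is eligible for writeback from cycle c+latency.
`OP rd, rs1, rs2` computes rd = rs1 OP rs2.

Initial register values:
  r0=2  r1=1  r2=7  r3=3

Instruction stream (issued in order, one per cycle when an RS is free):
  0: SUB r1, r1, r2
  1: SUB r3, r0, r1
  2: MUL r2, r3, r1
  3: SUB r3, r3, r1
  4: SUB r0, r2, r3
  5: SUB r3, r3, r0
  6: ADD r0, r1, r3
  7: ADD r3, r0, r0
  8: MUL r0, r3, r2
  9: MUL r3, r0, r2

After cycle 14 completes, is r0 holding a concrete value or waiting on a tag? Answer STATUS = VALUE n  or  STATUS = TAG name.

STATUS = TAG Add2

c1: issue SUB r1<-Add1 | r0:2,r1:Add1,r2:7,r3:3
c2: issue SUB r3<-Add2 | r0:2,r1:Add1,r2:7,r3:Add2
c3: CDB Add1=-6; issue MUL r2<-Mul1 | r0:2,r1:-6,r2:Mul1,r3:Add2
c4: issue SUB r3<-Add1 | r0:2,r1:-6,r2:Mul1,r3:Add1
c5: CDB Add2=8; issue SUB r0<-Add2 | r0:Add2,r1:-6,r2:Mul1,r3:Add1
c6: stall | r0:Add2,r1:-6,r2:Mul1,r3:Add1
c7: CDB Add1=14; issue SUB r3<-Add1 | r0:Add2,r1:-6,r2:Mul1,r3:Add1
c8: stall | r0:Add2,r1:-6,r2:Mul1,r3:Add1
c9: stall | r0:Add2,r1:-6,r2:Mul1,r3:Add1
c10: CDB Mul1=-48; stall | r0:Add2,r1:-6,r2:-48,r3:Add1
c11: stall | r0:Add2,r1:-6,r2:-48,r3:Add1
c12: CDB Add2=-62; issue ADD r0<-Add2 | r0:Add2,r1:-6,r2:-48,r3:Add1
c13: stall | r0:Add2,r1:-6,r2:-48,r3:Add1
c14: CDB Add1=76; issue ADD r3<-Add1 | r0:Add2,r1:-6,r2:-48,r3:Add1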